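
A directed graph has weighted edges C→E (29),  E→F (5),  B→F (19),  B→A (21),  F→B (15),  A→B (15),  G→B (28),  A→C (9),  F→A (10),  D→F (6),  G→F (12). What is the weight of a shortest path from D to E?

Paths from D to E:
D - F - A - C - E: 6 + 10 + 9 + 29 = 54
D - F - B - A - C - E: 6 + 15 + 21 + 9 + 29 = 80
The minimum is 54.

54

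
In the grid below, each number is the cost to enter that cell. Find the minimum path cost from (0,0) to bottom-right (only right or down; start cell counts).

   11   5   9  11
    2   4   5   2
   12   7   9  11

Path (0,0)→(1,0)→(1,1)→(1,2)→(1,3)→(2,3): 11 + 2 + 4 + 5 + 2 + 11 = 35.

35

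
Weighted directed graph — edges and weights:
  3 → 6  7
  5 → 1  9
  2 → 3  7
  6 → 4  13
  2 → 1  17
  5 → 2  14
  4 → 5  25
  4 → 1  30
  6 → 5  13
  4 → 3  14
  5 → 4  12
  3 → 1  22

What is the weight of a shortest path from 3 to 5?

20

Candidate routes:
3 → 6 → 4 → 5: 7 + 13 + 25 = 45
3 → 6 → 5: 7 + 13 = 20
Shortest: 20.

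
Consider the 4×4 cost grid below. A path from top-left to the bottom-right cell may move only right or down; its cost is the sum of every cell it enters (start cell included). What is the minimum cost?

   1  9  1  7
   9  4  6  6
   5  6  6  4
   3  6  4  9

Best path: (0,0) -> (0,1) -> (0,2) -> (1,2) -> (1,3) -> (2,3) -> (3,3)
Cost: 1 + 9 + 1 + 6 + 6 + 4 + 9 = 36

36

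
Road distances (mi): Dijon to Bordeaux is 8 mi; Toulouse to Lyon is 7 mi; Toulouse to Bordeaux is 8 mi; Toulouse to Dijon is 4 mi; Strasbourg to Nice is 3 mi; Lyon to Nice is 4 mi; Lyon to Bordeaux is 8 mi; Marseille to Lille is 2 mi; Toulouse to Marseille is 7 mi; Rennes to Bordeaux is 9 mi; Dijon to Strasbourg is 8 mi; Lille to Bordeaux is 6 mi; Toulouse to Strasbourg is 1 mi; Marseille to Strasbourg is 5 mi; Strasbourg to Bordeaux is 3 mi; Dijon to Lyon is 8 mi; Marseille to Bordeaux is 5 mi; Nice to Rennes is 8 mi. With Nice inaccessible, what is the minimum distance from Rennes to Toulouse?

Comparing a few candidate routes:
Rennes→Bordeaux→Marseille→Strasbourg→Toulouse: 9 + 5 + 5 + 1 = 20
Rennes→Bordeaux→Dijon→Toulouse: 9 + 8 + 4 = 21
Rennes→Bordeaux→Marseille→Toulouse: 9 + 5 + 7 = 21
Rennes→Bordeaux→Toulouse: 9 + 8 = 17
Rennes→Bordeaux→Strasbourg→Toulouse: 9 + 3 + 1 = 13
Best route has total 13 mi.

13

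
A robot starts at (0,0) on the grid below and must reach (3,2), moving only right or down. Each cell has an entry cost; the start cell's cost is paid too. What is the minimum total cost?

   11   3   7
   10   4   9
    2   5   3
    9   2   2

One optimal route is [0,0] -> [0,1] -> [1,1] -> [2,1] -> [3,1] -> [3,2].
Its cost is 11 + 3 + 4 + 5 + 2 + 2 = 27.

27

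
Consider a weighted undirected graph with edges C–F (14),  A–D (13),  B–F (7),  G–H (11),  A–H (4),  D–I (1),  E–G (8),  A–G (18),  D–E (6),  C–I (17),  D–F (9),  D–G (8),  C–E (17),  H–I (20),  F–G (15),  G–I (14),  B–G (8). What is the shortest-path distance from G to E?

8

A few of the G→E routes:
G-E: 8
G-B-F-D-E: 8 + 7 + 9 + 6 = 30
G-H-A-D-E: 11 + 4 + 13 + 6 = 34
G-F-D-E: 15 + 9 + 6 = 30
G-I-D-E: 14 + 1 + 6 = 21
G-D-E: 8 + 6 = 14
Best route has total 8.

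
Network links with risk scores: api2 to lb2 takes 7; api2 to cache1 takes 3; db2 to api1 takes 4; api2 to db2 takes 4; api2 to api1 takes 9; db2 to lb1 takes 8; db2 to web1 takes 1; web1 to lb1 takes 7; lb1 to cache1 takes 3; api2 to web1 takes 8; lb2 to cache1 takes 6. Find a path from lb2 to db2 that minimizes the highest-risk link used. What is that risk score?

Checking several routes:
lb2-cache1-api2-web1-lb1-db2: max(6, 3, 8, 7, 8) = 8
lb2-api2-cache1-lb1-web1-db2: max(7, 3, 3, 7, 1) = 7
lb2-cache1-api2-db2: max(6, 3, 4) = 6
lb2-api2-db2: max(7, 4) = 7
lb2-cache1-api2-web1-db2: max(6, 3, 8, 1) = 8
lb2-cache1-lb1-web1-db2: max(6, 3, 7, 1) = 7
The minimum achievable maximum is 6.

6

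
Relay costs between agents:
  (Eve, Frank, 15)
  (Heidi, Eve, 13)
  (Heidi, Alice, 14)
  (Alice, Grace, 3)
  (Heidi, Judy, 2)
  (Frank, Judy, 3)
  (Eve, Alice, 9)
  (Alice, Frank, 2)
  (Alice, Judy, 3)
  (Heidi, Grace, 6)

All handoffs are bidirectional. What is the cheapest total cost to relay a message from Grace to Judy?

6

A few of the Grace→Judy routes:
Grace -> Alice -> Frank -> Judy: 3 + 2 + 3 = 8
Grace -> Heidi -> Judy: 6 + 2 = 8
Grace -> Alice -> Judy: 3 + 3 = 6
Shortest: 6.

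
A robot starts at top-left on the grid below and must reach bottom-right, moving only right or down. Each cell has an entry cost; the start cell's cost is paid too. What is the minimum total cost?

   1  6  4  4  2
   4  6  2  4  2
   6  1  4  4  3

22

Best path: [0,0] -> [0,1] -> [0,2] -> [0,3] -> [0,4] -> [1,4] -> [2,4]
Cost: 1 + 6 + 4 + 4 + 2 + 2 + 3 = 22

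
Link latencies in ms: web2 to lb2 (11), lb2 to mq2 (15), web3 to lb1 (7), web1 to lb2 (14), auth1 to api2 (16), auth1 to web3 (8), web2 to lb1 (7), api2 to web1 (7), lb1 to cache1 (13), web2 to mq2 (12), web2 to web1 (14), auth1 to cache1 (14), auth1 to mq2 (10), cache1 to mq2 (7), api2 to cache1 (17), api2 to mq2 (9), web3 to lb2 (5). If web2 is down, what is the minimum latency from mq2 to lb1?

20

Comparing a few candidate routes:
mq2 - api2 - cache1 - lb1: 9 + 17 + 13 = 39
mq2 - cache1 - auth1 - web3 - lb1: 7 + 14 + 8 + 7 = 36
mq2 - lb2 - web3 - lb1: 15 + 5 + 7 = 27
mq2 - auth1 - cache1 - lb1: 10 + 14 + 13 = 37
mq2 - cache1 - lb1: 7 + 13 = 20
mq2 - auth1 - web3 - lb1: 10 + 8 + 7 = 25
Best route has total 20 ms.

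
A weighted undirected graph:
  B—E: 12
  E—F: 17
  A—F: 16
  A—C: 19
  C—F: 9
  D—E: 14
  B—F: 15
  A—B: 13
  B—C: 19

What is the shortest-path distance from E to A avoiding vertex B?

33

Routes from E to A avoiding B:
E -> F -> A: 17 + 16 = 33
E -> F -> C -> A: 17 + 9 + 19 = 45
Best route has total 33.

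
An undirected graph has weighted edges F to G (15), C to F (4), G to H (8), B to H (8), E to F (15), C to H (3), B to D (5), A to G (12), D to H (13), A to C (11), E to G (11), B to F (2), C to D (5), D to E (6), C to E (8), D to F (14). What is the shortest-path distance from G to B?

16

Some routes from G to B:
G - H - C - D - B: 8 + 3 + 5 + 5 = 21
G - F - B: 15 + 2 = 17
G - H - B: 8 + 8 = 16
G - H - C - F - B: 8 + 3 + 4 + 2 = 17
Best route has total 16.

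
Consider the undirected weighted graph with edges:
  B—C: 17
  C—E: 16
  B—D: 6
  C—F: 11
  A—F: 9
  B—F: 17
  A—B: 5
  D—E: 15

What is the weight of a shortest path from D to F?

20

Some routes from D to F:
D→B→A→F: 6 + 5 + 9 = 20
D→B→F: 6 + 17 = 23
D→B→C→F: 6 + 17 + 11 = 34
The minimum is 20.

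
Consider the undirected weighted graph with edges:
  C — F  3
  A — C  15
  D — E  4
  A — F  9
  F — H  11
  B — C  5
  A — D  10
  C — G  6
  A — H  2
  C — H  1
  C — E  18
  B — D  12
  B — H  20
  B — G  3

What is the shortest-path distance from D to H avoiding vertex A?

Checking several routes:
D-E-C-H: 4 + 18 + 1 = 23
D-B-G-C-H: 12 + 3 + 6 + 1 = 22
D-B-C-H: 12 + 5 + 1 = 18
Best route has total 18.

18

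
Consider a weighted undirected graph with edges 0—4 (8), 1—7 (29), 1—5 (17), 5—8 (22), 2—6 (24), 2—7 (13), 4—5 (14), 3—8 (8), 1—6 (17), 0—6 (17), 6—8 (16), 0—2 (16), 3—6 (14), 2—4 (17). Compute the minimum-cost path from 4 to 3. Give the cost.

Checking several routes:
4 - 0 - 6 - 3: 8 + 17 + 14 = 39
4 - 5 - 8 - 3: 14 + 22 + 8 = 44
4 - 0 - 6 - 8 - 3: 8 + 17 + 16 + 8 = 49
Shortest: 39.

39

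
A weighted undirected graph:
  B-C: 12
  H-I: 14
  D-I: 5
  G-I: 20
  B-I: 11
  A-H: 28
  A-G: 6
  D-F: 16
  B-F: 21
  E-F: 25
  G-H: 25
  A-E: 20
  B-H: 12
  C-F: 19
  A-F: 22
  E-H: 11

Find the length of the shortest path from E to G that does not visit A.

Comparing a few candidate routes:
E - H - G: 11 + 25 = 36
E - H - B - I - G: 11 + 12 + 11 + 20 = 54
E - H - I - G: 11 + 14 + 20 = 45
E - F - D - I - G: 25 + 16 + 5 + 20 = 66
E - F - B - H - G: 25 + 21 + 12 + 25 = 83
E - F - B - I - G: 25 + 21 + 11 + 20 = 77
Best route has total 36.

36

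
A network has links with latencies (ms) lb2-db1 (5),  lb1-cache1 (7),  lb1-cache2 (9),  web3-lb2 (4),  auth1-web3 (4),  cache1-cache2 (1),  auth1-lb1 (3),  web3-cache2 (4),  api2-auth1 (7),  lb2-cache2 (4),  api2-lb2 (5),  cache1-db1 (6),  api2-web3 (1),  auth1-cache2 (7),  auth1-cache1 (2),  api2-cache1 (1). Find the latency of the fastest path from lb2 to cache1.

5

A few of the lb2→cache1 routes:
lb2 → web3 → cache2 → cache1: 4 + 4 + 1 = 9
lb2 → web3 → api2 → cache1: 4 + 1 + 1 = 6
lb2 → api2 → cache1: 5 + 1 = 6
lb2 → web3 → auth1 → cache1: 4 + 4 + 2 = 10
lb2 → cache2 → cache1: 4 + 1 = 5
Best route has total 5 ms.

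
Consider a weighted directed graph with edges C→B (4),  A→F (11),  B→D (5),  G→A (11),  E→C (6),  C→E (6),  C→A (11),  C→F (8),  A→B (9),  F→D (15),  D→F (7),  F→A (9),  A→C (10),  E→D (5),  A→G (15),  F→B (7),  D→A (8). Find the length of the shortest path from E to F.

12

A few of the E→F routes:
E - C - F: 6 + 8 = 14
E - C - B - D - F: 6 + 4 + 5 + 7 = 22
E - D - F: 5 + 7 = 12
Shortest: 12.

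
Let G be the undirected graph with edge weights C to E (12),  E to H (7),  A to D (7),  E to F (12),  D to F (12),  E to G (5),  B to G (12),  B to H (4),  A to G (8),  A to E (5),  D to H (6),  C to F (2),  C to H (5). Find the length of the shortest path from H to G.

12

Checking several routes:
H -> D -> A -> G: 6 + 7 + 8 = 21
H -> E -> A -> G: 7 + 5 + 8 = 20
H -> B -> G: 4 + 12 = 16
H -> E -> G: 7 + 5 = 12
Shortest: 12.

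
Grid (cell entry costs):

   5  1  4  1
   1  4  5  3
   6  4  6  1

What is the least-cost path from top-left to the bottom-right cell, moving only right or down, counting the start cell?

15

Cheapest: (0,0) → (0,1) → (0,2) → (0,3) → (1,3) → (2,3)
  5 + 1 + 4 + 1 + 3 + 1 = 15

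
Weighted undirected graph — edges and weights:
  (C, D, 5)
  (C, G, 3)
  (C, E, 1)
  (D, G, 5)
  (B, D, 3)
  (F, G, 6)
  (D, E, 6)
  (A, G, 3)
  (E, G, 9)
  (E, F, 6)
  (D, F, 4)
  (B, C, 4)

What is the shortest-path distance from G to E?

4

Some routes from G to E:
G - C - E: 3 + 1 = 4
G - E: 9
G - D - C - E: 5 + 5 + 1 = 11
G - D - E: 5 + 6 = 11
The minimum is 4.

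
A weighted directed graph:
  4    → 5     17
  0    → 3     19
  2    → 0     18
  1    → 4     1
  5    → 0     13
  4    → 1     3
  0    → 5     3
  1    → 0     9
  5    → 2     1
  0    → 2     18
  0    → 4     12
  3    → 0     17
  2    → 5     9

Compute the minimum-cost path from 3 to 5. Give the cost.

20

Paths from 3 to 5:
3-0-5: 17 + 3 = 20
3-0-2-5: 17 + 18 + 9 = 44
3-0-4-5: 17 + 12 + 17 = 46
The minimum is 20.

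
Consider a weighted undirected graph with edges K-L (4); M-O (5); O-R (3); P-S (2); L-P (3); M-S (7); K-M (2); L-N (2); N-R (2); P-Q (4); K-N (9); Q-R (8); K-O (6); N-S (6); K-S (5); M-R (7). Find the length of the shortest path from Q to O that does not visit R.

17

Some routes from Q to O avoiding R:
Q→P→L→K→M→O: 4 + 3 + 4 + 2 + 5 = 18
Q→P→S→K→O: 4 + 2 + 5 + 6 = 17
Q→P→S→K→M→O: 4 + 2 + 5 + 2 + 5 = 18
Q→P→S→M→K→O: 4 + 2 + 7 + 2 + 6 = 21
Q→P→L→K→O: 4 + 3 + 4 + 6 = 17
Q→P→S→M→O: 4 + 2 + 7 + 5 = 18
Shortest: 17.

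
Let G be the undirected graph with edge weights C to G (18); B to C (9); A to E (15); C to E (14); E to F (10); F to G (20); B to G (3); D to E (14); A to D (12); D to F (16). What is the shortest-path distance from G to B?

Paths from G to B:
G-F-D-A-E-C-B: 20 + 16 + 12 + 15 + 14 + 9 = 86
G-C-B: 18 + 9 = 27
G-F-D-E-C-B: 20 + 16 + 14 + 14 + 9 = 73
G-F-E-C-B: 20 + 10 + 14 + 9 = 53
G-B: 3
The minimum is 3.

3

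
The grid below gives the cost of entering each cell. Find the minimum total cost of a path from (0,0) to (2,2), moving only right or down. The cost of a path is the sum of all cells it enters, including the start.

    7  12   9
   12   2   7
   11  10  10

38

Cheapest: [0,0] [0,1] [1,1] [1,2] [2,2]
  7 + 12 + 2 + 7 + 10 = 38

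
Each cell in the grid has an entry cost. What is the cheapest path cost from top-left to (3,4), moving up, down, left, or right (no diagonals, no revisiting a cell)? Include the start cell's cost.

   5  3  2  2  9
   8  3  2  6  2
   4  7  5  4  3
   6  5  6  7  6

29

Best path: (0,0) (0,1) (0,2) (0,3) (1,3) (1,4) (2,4) (3,4)
Cost: 5 + 3 + 2 + 2 + 6 + 2 + 3 + 6 = 29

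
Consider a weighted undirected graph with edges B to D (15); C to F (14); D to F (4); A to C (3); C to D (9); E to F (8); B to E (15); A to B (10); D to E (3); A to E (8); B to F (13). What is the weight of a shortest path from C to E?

11

Some routes from C to E:
C -> D -> E: 9 + 3 = 12
C -> F -> D -> E: 14 + 4 + 3 = 21
C -> F -> E: 14 + 8 = 22
C -> A -> B -> E: 3 + 10 + 15 = 28
C -> A -> E: 3 + 8 = 11
C -> D -> F -> E: 9 + 4 + 8 = 21
Best route has total 11.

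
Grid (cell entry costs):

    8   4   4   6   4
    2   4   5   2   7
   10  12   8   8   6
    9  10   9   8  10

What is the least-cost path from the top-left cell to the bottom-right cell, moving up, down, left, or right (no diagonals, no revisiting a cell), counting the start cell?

Take r0c0 -> r1c0 -> r1c1 -> r1c2 -> r1c3 -> r1c4 -> r2c4 -> r3c4 for a total of 8 + 2 + 4 + 5 + 2 + 7 + 6 + 10 = 44.

44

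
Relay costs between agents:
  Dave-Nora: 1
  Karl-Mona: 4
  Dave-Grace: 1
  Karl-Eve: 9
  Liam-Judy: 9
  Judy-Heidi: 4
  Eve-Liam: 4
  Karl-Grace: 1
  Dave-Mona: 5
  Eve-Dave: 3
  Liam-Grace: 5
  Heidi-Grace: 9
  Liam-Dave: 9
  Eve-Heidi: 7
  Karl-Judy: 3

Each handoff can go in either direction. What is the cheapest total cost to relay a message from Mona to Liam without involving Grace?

Comparing a few candidate routes:
Mona -> Dave -> Liam: 5 + 9 = 14
Mona -> Karl -> Eve -> Dave -> Liam: 4 + 9 + 3 + 9 = 25
Mona -> Karl -> Eve -> Liam: 4 + 9 + 4 = 17
Mona -> Karl -> Judy -> Heidi -> Eve -> Liam: 4 + 3 + 4 + 7 + 4 = 22
Mona -> Dave -> Eve -> Liam: 5 + 3 + 4 = 12
Mona -> Karl -> Judy -> Liam: 4 + 3 + 9 = 16
Shortest: 12.

12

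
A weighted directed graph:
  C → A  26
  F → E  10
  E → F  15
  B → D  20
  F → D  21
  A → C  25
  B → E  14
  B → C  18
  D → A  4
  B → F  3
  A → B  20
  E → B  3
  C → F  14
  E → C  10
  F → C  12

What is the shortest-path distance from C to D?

Candidate routes:
C→A→B→F→D: 26 + 20 + 3 + 21 = 70
C→A→B→D: 26 + 20 + 20 = 66
C→A→B→E→F→D: 26 + 20 + 14 + 15 + 21 = 96
C→F→E→B→D: 14 + 10 + 3 + 20 = 47
C→F→D: 14 + 21 = 35
Best route has total 35.

35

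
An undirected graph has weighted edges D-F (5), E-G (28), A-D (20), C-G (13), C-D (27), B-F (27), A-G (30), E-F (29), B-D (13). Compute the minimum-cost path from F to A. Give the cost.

25

Comparing a few candidate routes:
F-E-G-A: 29 + 28 + 30 = 87
F-B-D-A: 27 + 13 + 20 = 60
F-D-A: 5 + 20 = 25
F-D-C-G-A: 5 + 27 + 13 + 30 = 75
Best route has total 25.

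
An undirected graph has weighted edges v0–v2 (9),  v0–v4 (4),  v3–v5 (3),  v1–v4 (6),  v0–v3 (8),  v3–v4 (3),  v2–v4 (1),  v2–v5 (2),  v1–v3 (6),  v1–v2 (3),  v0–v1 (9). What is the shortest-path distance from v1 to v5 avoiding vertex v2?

Paths from v1 to v5 avoiding v2:
v1-v0-v4-v3-v5: 9 + 4 + 3 + 3 = 19
v1-v3-v5: 6 + 3 = 9
v1-v0-v3-v5: 9 + 8 + 3 = 20
v1-v4-v3-v5: 6 + 3 + 3 = 12
v1-v4-v0-v3-v5: 6 + 4 + 8 + 3 = 21
Best route has total 9.

9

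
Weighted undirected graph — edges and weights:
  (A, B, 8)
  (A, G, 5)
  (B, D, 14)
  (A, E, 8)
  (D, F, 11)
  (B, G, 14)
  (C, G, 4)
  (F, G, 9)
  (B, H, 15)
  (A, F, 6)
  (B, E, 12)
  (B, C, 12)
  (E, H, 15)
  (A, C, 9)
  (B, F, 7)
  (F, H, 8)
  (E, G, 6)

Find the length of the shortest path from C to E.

A few of the C→E routes:
C - G - E: 4 + 6 = 10
C - A - G - E: 9 + 5 + 6 = 20
C - G - A - E: 4 + 5 + 8 = 17
C - B - E: 12 + 12 = 24
C - A - E: 9 + 8 = 17
The minimum is 10.

10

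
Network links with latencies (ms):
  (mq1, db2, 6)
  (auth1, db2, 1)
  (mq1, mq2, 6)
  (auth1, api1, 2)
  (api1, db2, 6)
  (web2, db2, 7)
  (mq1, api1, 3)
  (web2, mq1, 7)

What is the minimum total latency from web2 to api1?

10

Checking several routes:
web2 - db2 - mq1 - api1: 7 + 6 + 3 = 16
web2 - db2 - api1: 7 + 6 = 13
web2 - db2 - auth1 - api1: 7 + 1 + 2 = 10
web2 - mq1 - db2 - auth1 - api1: 7 + 6 + 1 + 2 = 16
web2 - mq1 - api1: 7 + 3 = 10
The minimum is 10 ms.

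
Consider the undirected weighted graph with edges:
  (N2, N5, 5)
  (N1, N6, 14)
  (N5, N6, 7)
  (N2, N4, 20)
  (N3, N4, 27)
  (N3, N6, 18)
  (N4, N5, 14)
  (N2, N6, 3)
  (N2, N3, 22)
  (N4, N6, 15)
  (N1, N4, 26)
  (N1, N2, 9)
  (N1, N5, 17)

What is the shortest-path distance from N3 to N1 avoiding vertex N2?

32

Checking several routes:
N3-N6-N5-N1: 18 + 7 + 17 = 42
N3-N4-N1: 27 + 26 = 53
N3-N6-N1: 18 + 14 = 32
Shortest: 32.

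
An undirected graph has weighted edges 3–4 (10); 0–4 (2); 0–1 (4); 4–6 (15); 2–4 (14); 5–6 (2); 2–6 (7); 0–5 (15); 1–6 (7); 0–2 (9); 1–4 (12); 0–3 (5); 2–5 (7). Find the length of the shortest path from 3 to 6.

16

Comparing a few candidate routes:
3 - 4 - 0 - 1 - 6: 10 + 2 + 4 + 7 = 23
3 - 0 - 1 - 6: 5 + 4 + 7 = 16
3 - 0 - 4 - 6: 5 + 2 + 15 = 22
3 - 0 - 5 - 6: 5 + 15 + 2 = 22
3 - 0 - 2 - 6: 5 + 9 + 7 = 21
3 - 0 - 2 - 5 - 6: 5 + 9 + 7 + 2 = 23
Shortest: 16.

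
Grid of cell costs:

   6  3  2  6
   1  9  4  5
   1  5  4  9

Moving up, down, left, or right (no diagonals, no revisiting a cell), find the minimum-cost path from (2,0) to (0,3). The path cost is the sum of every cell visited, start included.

19

Cheapest: r2c0 -> r1c0 -> r0c0 -> r0c1 -> r0c2 -> r0c3
  1 + 1 + 6 + 3 + 2 + 6 = 19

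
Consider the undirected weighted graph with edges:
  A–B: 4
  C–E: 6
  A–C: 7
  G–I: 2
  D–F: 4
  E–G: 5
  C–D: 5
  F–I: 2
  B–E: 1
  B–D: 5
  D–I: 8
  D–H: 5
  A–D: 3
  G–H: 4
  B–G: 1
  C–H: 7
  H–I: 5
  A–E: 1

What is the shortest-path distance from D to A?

3

Checking several routes:
D → B → A: 5 + 4 = 9
D → F → I → G → B → E → A: 4 + 2 + 2 + 1 + 1 + 1 = 11
D → C → A: 5 + 7 = 12
D → A: 3
D → C → E → A: 5 + 6 + 1 = 12
D → B → E → A: 5 + 1 + 1 = 7
Best route has total 3.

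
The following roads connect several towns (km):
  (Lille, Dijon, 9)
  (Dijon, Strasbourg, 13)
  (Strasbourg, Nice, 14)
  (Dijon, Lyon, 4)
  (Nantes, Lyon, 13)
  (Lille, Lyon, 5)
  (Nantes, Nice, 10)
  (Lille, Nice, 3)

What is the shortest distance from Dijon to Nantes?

17

Comparing a few candidate routes:
Dijon→Lyon→Lille→Nice→Nantes: 4 + 5 + 3 + 10 = 22
Dijon→Lille→Lyon→Nantes: 9 + 5 + 13 = 27
Dijon→Lille→Nice→Nantes: 9 + 3 + 10 = 22
Dijon→Lyon→Nantes: 4 + 13 = 17
Best route has total 17 km.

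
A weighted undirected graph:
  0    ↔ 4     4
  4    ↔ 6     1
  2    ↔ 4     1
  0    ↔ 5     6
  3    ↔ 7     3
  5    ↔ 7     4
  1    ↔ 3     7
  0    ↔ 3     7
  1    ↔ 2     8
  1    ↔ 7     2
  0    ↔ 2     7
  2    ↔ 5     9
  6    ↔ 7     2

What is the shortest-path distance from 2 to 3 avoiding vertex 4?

Checking several routes:
2 → 0 → 3: 7 + 7 = 14
2 → 1 → 7 → 3: 8 + 2 + 3 = 13
2 → 0 → 5 → 7 → 3: 7 + 6 + 4 + 3 = 20
2 → 5 → 7 → 1 → 3: 9 + 4 + 2 + 7 = 22
2 → 1 → 3: 8 + 7 = 15
2 → 5 → 7 → 3: 9 + 4 + 3 = 16
Shortest: 13.

13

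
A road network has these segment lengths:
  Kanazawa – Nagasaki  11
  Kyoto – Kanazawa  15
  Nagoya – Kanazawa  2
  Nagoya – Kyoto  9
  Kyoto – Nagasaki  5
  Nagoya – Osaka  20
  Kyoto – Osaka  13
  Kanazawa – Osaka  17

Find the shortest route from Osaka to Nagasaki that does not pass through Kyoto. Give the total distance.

Paths from Osaka to Nagasaki avoiding Kyoto:
Osaka → Kanazawa → Nagasaki: 17 + 11 = 28
Osaka → Nagoya → Kanazawa → Nagasaki: 20 + 2 + 11 = 33
Best route has total 28.

28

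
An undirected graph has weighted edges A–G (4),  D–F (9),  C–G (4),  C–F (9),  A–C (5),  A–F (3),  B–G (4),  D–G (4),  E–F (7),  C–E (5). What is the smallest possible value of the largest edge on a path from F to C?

A few of the F→C routes:
F → C: max(9) = 9
F → E → C: max(7, 5) = 7
F → A → C: max(3, 5) = 5
F → A → G → C: max(3, 4, 4) = 4
Smallest bottleneck: 4.

4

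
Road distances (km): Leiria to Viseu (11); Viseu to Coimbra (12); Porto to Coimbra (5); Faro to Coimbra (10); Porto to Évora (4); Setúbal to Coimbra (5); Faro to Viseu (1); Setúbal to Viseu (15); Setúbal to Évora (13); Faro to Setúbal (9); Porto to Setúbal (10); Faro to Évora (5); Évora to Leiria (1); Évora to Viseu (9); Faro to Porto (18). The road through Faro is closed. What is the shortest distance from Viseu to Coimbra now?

12

Comparing a few candidate routes:
Viseu-Setúbal-Coimbra: 15 + 5 = 20
Viseu-Leiria-Évora-Porto-Coimbra: 11 + 1 + 4 + 5 = 21
Viseu-Coimbra: 12
Viseu-Évora-Porto-Coimbra: 9 + 4 + 5 = 18
The minimum is 12 km.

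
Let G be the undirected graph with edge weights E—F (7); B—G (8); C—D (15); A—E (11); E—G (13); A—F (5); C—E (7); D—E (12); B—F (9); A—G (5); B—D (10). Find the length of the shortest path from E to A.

Some routes from E to A:
E-F-A: 7 + 5 = 12
E-A: 11
E-F-B-G-A: 7 + 9 + 8 + 5 = 29
E-G-A: 13 + 5 = 18
Best route has total 11.

11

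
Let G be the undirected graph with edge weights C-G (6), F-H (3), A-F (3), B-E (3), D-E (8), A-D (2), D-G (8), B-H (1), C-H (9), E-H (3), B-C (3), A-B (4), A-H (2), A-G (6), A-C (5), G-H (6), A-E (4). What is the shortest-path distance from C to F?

Comparing a few candidate routes:
C→B→H→F: 3 + 1 + 3 = 7
C→A→F: 5 + 3 = 8
C→B→H→A→F: 3 + 1 + 2 + 3 = 9
The minimum is 7.

7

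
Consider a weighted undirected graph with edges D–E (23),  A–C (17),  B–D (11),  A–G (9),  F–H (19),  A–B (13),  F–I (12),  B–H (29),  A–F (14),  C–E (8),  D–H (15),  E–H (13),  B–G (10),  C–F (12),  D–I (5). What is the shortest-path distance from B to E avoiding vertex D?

Some routes from B to E avoiding D:
B - H - E: 29 + 13 = 42
B - A - C - E: 13 + 17 + 8 = 38
B - G - A - C - E: 10 + 9 + 17 + 8 = 44
The minimum is 38.

38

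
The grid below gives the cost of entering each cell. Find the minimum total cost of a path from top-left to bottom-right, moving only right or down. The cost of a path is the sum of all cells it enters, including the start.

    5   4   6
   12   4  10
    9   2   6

21

Best path: r0c0 -> r0c1 -> r1c1 -> r2c1 -> r2c2
Cost: 5 + 4 + 4 + 2 + 6 = 21
For comparison, the top-then-right route costs 31.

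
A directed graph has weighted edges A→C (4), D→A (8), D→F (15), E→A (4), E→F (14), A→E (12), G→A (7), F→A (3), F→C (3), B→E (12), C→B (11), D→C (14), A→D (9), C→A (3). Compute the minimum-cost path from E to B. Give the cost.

19

Comparing a few candidate routes:
E → F → C → B: 14 + 3 + 11 = 28
E → A → D → C → B: 4 + 9 + 14 + 11 = 38
E → A → C → B: 4 + 4 + 11 = 19
E → A → D → F → C → B: 4 + 9 + 15 + 3 + 11 = 42
E → F → A → C → B: 14 + 3 + 4 + 11 = 32
The minimum is 19.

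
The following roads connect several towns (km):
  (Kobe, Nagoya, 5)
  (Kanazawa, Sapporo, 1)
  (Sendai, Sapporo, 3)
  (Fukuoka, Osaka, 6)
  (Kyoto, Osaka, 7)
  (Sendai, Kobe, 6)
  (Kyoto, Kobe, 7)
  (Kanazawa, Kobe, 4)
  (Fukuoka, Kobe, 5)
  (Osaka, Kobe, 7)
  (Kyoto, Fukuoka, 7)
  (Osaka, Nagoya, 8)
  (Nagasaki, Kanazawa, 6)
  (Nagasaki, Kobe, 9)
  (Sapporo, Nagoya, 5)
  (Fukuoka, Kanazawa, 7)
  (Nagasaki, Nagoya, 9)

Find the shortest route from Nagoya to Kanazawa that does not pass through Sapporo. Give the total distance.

Comparing a few candidate routes:
Nagoya - Kobe - Nagasaki - Kanazawa: 5 + 9 + 6 = 20
Nagoya - Nagasaki - Kanazawa: 9 + 6 = 15
Nagoya - Osaka - Kobe - Kanazawa: 8 + 7 + 4 = 19
Nagoya - Kobe - Fukuoka - Kanazawa: 5 + 5 + 7 = 17
Nagoya - Kobe - Kanazawa: 5 + 4 = 9
Best route has total 9 km.

9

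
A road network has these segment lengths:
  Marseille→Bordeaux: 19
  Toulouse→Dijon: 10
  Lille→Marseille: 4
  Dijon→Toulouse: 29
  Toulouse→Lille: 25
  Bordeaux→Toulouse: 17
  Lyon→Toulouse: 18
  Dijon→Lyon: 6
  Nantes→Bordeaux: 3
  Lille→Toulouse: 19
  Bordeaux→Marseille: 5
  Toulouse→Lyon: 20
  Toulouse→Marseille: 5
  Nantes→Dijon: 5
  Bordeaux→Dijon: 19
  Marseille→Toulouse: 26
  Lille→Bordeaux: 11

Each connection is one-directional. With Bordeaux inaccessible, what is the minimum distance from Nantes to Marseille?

Candidate routes:
Nantes - Dijon - Lyon - Toulouse - Marseille: 5 + 6 + 18 + 5 = 34
Nantes - Dijon - Lyon - Toulouse - Lille - Marseille: 5 + 6 + 18 + 25 + 4 = 58
Nantes - Dijon - Toulouse - Marseille: 5 + 29 + 5 = 39
Nantes - Dijon - Toulouse - Lille - Marseille: 5 + 29 + 25 + 4 = 63
Shortest: 34.

34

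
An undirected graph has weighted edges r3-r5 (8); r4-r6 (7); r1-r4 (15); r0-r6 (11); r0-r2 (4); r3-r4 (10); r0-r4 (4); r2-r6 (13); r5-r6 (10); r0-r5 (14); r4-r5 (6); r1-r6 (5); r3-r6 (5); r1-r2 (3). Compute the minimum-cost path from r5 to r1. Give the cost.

15

Comparing a few candidate routes:
r5 - r3 - r6 - r1: 8 + 5 + 5 = 18
r5 - r4 - r0 - r2 - r1: 6 + 4 + 4 + 3 = 17
r5 - r0 - r2 - r1: 14 + 4 + 3 = 21
r5 - r4 - r1: 6 + 15 = 21
r5 - r6 - r1: 10 + 5 = 15
r5 - r4 - r6 - r1: 6 + 7 + 5 = 18
Shortest: 15.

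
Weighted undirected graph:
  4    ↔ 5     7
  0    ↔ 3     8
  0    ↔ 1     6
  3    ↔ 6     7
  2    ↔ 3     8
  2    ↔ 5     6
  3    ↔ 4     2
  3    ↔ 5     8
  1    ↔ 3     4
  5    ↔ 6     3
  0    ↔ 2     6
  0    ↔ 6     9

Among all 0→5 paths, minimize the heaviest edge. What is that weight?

6

Comparing a few candidate routes:
0 -> 3 -> 5: max(8, 8) = 8
0 -> 1 -> 3 -> 4 -> 5: max(6, 4, 2, 7) = 7
0 -> 2 -> 5: max(6, 6) = 6
0 -> 3 -> 4 -> 5: max(8, 2, 7) = 8
0 -> 1 -> 3 -> 6 -> 5: max(6, 4, 7, 3) = 7
The minimum achievable maximum is 6.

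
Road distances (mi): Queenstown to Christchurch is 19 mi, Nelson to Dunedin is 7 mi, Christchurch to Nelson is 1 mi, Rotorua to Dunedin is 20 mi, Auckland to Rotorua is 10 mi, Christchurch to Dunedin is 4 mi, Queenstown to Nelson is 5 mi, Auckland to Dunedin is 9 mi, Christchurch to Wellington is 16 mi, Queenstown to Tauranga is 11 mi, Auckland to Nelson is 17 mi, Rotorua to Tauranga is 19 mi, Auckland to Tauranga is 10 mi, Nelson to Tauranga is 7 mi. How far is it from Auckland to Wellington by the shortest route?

Some routes from Auckland to Wellington:
Auckland - Dunedin - Nelson - Christchurch - Wellington: 9 + 7 + 1 + 16 = 33
Auckland - Tauranga - Nelson - Christchurch - Wellington: 10 + 7 + 1 + 16 = 34
Auckland - Dunedin - Christchurch - Wellington: 9 + 4 + 16 = 29
Shortest: 29 mi.

29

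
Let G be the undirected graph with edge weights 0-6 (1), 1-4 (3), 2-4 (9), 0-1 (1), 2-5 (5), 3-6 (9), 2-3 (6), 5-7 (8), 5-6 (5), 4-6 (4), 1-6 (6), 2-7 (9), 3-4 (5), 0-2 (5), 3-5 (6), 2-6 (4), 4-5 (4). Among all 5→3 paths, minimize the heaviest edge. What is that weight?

A few of the 5→3 routes:
5→2→0→6→4→3: max(5, 5, 1, 4, 5) = 5
5→2→6→0→1→4→3: max(5, 4, 1, 1, 3, 5) = 5
5→2→0→1→4→3: max(5, 5, 1, 3, 5) = 5
5→2→6→4→3: max(5, 4, 4, 5) = 5
Smallest bottleneck: 5.

5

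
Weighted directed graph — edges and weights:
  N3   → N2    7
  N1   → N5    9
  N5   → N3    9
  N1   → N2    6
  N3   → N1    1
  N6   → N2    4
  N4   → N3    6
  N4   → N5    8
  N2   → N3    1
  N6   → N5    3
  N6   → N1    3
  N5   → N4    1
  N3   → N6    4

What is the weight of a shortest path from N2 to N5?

8

Routes from N2 to N5:
N2 -> N3 -> N6 -> N1 -> N5: 1 + 4 + 3 + 9 = 17
N2 -> N3 -> N1 -> N5: 1 + 1 + 9 = 11
N2 -> N3 -> N6 -> N5: 1 + 4 + 3 = 8
Best route has total 8.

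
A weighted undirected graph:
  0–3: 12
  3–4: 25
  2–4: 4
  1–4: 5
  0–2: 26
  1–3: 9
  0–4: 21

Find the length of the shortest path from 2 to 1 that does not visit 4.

Candidate routes:
2 → 0 → 3 → 1: 26 + 12 + 9 = 47
Shortest: 47.

47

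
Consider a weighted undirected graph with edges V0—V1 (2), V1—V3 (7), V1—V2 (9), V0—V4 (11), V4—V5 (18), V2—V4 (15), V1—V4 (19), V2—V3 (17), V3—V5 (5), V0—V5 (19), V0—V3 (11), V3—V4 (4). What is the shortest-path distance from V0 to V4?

A few of the V0→V4 routes:
V0→V4: 11
V0→V1→V4: 2 + 19 = 21
V0→V1→V3→V4: 2 + 7 + 4 = 13
V0→V3→V4: 11 + 4 = 15
Best route has total 11.

11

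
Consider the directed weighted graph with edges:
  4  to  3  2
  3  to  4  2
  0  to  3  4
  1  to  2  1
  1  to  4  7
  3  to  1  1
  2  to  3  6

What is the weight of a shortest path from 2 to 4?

8

Paths from 2 to 4:
2→3→4: 6 + 2 = 8
2→3→1→4: 6 + 1 + 7 = 14
Shortest: 8.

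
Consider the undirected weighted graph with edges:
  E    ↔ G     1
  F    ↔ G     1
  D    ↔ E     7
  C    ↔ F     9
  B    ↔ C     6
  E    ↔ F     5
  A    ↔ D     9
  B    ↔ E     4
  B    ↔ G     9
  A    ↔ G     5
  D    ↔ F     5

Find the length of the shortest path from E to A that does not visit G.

16

Paths from E to A avoiding G:
E-F-D-A: 5 + 5 + 9 = 19
E-B-C-F-D-A: 4 + 6 + 9 + 5 + 9 = 33
E-D-A: 7 + 9 = 16
Best route has total 16.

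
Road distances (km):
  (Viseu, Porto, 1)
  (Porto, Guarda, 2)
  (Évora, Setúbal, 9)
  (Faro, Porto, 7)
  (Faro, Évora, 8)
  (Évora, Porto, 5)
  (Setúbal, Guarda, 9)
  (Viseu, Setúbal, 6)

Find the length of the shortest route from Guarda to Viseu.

3

A few of the Guarda→Viseu routes:
Guarda - Setúbal - Viseu: 9 + 6 = 15
Guarda - Porto - Viseu: 2 + 1 = 3
Guarda - Porto - Évora - Setúbal - Viseu: 2 + 5 + 9 + 6 = 22
Guarda - Setúbal - Évora - Porto - Viseu: 9 + 9 + 5 + 1 = 24
The minimum is 3 km.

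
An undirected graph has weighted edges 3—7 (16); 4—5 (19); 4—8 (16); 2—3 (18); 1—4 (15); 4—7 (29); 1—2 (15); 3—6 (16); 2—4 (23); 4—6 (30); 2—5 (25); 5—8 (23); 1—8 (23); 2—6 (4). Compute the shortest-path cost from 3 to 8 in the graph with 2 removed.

Comparing a few candidate routes:
3 → 6 → 4 → 8: 16 + 30 + 16 = 62
3 → 7 → 4 → 8: 16 + 29 + 16 = 61
3 → 7 → 4 → 1 → 8: 16 + 29 + 15 + 23 = 83
Best route has total 61.

61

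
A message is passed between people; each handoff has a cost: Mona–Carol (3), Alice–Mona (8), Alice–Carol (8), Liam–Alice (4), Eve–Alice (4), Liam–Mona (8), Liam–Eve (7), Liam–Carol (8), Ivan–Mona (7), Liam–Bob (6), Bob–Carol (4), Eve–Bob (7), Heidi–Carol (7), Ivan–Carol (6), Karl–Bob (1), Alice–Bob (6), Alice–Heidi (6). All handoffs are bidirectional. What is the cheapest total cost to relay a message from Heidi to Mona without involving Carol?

A few of the Heidi→Mona routes:
Heidi - Alice - Liam - Mona: 6 + 4 + 8 = 18
Heidi - Alice - Eve - Liam - Mona: 6 + 4 + 7 + 8 = 25
Heidi - Alice - Mona: 6 + 8 = 14
Best route has total 14.

14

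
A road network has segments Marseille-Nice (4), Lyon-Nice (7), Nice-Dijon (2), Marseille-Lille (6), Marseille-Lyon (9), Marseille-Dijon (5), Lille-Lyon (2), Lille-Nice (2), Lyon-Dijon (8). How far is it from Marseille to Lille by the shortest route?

Some routes from Marseille to Lille:
Marseille - Lille: 6
Marseille - Nice - Lille: 4 + 2 = 6
Marseille - Dijon - Nice - Lille: 5 + 2 + 2 = 9
Marseille - Lyon - Lille: 9 + 2 = 11
The minimum is 6.

6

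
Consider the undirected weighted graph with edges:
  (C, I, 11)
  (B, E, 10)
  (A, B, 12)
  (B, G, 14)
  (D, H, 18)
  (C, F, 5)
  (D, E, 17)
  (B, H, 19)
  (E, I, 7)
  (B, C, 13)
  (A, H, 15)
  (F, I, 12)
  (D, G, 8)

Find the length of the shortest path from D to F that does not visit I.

40

Checking several routes:
D→H→B→C→F: 18 + 19 + 13 + 5 = 55
D→G→B→C→F: 8 + 14 + 13 + 5 = 40
D→E→B→C→F: 17 + 10 + 13 + 5 = 45
The minimum is 40.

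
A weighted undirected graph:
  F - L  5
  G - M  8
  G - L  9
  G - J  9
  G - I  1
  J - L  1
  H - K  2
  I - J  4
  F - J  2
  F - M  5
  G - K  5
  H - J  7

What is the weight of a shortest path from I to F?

A few of the I→F routes:
I -> G -> J -> F: 1 + 9 + 2 = 12
I -> J -> F: 4 + 2 = 6
I -> J -> L -> F: 4 + 1 + 5 = 10
I -> G -> L -> J -> F: 1 + 9 + 1 + 2 = 13
Shortest: 6.

6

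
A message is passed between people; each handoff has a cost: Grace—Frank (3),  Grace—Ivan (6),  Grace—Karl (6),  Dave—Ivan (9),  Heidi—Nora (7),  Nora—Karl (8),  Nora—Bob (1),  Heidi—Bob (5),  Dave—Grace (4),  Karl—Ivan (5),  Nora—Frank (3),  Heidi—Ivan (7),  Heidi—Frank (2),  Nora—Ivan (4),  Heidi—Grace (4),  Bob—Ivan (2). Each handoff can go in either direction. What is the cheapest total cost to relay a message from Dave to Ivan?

9

Some routes from Dave to Ivan:
Dave - Ivan: 9
Dave - Grace - Ivan: 4 + 6 = 10
Dave - Grace - Frank - Nora - Bob - Ivan: 4 + 3 + 3 + 1 + 2 = 13
Dave - Grace - Frank - Nora - Ivan: 4 + 3 + 3 + 4 = 14
Shortest: 9.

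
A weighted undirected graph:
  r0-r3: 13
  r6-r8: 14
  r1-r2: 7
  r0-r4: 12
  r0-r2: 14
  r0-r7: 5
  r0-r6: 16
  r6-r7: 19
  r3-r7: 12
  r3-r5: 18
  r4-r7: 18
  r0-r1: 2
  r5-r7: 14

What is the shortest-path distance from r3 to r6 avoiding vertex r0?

Paths from r3 to r6 avoiding r0:
r3→r5→r7→r6: 18 + 14 + 19 = 51
r3→r7→r6: 12 + 19 = 31
The minimum is 31.

31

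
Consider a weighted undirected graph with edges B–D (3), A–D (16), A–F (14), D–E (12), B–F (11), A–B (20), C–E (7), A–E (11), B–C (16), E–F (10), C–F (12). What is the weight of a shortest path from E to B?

15

A few of the E→B routes:
E → D → B: 12 + 3 = 15
E → A → D → B: 11 + 16 + 3 = 30
E → C → F → B: 7 + 12 + 11 = 30
E → F → B: 10 + 11 = 21
E → C → B: 7 + 16 = 23
E → A → B: 11 + 20 = 31
Shortest: 15.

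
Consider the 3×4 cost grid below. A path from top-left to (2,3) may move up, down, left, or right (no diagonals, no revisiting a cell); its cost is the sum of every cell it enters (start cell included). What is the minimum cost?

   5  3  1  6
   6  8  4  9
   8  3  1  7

Take r0c0→r0c1→r0c2→r1c2→r2c2→r2c3 for a total of 5 + 3 + 1 + 4 + 1 + 7 = 21.

21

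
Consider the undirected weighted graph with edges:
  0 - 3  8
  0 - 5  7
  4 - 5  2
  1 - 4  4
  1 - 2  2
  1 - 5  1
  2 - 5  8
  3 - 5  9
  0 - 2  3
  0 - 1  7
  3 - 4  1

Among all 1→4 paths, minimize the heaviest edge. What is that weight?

Some routes from 1 to 4:
1 → 2 → 0 → 5 → 4: max(2, 3, 7, 2) = 7
1 → 4: max(4) = 4
1 → 0 → 3 → 4: max(7, 8, 1) = 8
1 → 5 → 4: max(1, 2) = 2
1 → 0 → 2 → 5 → 4: max(7, 3, 8, 2) = 8
1 → 0 → 5 → 4: max(7, 7, 2) = 7
Smallest bottleneck: 2.

2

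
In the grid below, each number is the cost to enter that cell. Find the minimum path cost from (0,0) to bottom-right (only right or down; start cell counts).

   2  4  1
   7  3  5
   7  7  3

15

Path [0,0]→[0,1]→[0,2]→[1,2]→[2,2]: 2 + 4 + 1 + 5 + 3 = 15.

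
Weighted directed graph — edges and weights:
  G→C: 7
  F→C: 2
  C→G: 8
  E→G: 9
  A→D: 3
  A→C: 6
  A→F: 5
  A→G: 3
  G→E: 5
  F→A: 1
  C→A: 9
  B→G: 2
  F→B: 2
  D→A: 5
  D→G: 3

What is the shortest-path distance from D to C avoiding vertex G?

11

Routes from D to C avoiding G:
D -> A -> C: 5 + 6 = 11
D -> A -> F -> C: 5 + 5 + 2 = 12
Best route has total 11.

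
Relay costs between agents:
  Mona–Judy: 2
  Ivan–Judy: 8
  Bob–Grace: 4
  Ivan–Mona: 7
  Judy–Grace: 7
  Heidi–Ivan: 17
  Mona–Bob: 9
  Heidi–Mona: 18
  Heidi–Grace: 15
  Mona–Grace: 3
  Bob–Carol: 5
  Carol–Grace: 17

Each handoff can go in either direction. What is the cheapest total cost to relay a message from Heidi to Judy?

Comparing a few candidate routes:
Heidi -> Grace -> Mona -> Judy: 15 + 3 + 2 = 20
Heidi -> Ivan -> Mona -> Judy: 17 + 7 + 2 = 26
Heidi -> Grace -> Judy: 15 + 7 = 22
Heidi -> Ivan -> Judy: 17 + 8 = 25
Heidi -> Mona -> Judy: 18 + 2 = 20
The minimum is 20.

20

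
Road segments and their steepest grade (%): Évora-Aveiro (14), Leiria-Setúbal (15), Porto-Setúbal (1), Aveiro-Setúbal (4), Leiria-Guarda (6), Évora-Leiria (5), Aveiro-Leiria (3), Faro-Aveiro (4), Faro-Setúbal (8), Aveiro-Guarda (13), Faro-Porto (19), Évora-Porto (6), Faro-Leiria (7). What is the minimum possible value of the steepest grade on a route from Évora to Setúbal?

A few of the Évora→Setúbal routes:
Évora - Leiria - Faro - Aveiro - Setúbal: max(5, 7, 4, 4) = 7
Évora - Leiria - Aveiro - Setúbal: max(5, 3, 4) = 5
Évora - Leiria - Aveiro - Faro - Setúbal: max(5, 3, 4, 8) = 8
Évora - Porto - Setúbal: max(6, 1) = 6
The minimum achievable maximum is 5%.

5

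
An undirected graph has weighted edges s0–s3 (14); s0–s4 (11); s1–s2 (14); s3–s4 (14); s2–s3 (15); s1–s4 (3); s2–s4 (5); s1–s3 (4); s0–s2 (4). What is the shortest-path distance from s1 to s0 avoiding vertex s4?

Candidate routes:
s1 - s2 - s0: 14 + 4 = 18
s1 - s3 - s2 - s0: 4 + 15 + 4 = 23
s1 - s2 - s3 - s0: 14 + 15 + 14 = 43
s1 - s3 - s0: 4 + 14 = 18
Shortest: 18.

18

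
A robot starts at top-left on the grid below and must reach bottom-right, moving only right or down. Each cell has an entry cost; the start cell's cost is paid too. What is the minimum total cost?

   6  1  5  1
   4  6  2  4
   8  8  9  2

Best path: (0,0) (0,1) (0,2) (0,3) (1,3) (2,3)
Cost: 6 + 1 + 5 + 1 + 4 + 2 = 19

19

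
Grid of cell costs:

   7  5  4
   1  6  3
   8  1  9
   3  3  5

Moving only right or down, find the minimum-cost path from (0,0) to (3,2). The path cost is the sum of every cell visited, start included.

23

Best path: r0c0 → r1c0 → r1c1 → r2c1 → r3c1 → r3c2
Cost: 7 + 1 + 6 + 1 + 3 + 5 = 23
For comparison, the top-then-right route costs 33.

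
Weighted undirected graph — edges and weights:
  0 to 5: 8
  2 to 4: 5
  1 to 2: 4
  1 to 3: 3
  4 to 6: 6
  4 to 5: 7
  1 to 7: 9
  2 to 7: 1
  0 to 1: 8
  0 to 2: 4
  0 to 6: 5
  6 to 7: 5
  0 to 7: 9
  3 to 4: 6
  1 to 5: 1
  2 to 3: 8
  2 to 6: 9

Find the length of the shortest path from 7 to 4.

6

Some routes from 7 to 4:
7→2→1→5→4: 1 + 4 + 1 + 7 = 13
7→6→4: 5 + 6 = 11
7→2→3→4: 1 + 8 + 6 = 15
7→2→1→3→4: 1 + 4 + 3 + 6 = 14
7→2→6→4: 1 + 9 + 6 = 16
7→2→4: 1 + 5 = 6
The minimum is 6.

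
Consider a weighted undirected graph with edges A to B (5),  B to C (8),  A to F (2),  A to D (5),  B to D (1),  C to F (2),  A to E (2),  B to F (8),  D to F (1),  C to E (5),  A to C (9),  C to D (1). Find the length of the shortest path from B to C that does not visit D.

Checking several routes:
B -> C: 8
B -> A -> F -> C: 5 + 2 + 2 = 9
B -> F -> C: 8 + 2 = 10
Best route has total 8.

8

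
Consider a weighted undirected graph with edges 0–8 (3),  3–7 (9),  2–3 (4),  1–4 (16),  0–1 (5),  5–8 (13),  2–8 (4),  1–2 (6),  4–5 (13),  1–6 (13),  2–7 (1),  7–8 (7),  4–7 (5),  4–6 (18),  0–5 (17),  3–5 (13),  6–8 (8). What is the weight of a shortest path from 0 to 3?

Comparing a few candidate routes:
0 -> 8 -> 2 -> 7 -> 3: 3 + 4 + 1 + 9 = 17
0 -> 8 -> 2 -> 3: 3 + 4 + 4 = 11
0 -> 1 -> 2 -> 7 -> 3: 5 + 6 + 1 + 9 = 21
0 -> 1 -> 2 -> 3: 5 + 6 + 4 = 15
0 -> 8 -> 7 -> 3: 3 + 7 + 9 = 19
0 -> 8 -> 7 -> 2 -> 3: 3 + 7 + 1 + 4 = 15
Best route has total 11.

11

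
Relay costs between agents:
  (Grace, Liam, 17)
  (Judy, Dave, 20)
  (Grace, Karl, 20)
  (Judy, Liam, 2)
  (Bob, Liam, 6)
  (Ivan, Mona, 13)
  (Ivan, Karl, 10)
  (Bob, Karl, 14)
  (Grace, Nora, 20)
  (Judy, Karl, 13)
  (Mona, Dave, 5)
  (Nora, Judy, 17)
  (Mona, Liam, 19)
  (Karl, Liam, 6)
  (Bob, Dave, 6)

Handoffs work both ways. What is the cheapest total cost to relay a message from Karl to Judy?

Comparing a few candidate routes:
Karl - Bob - Liam - Judy: 14 + 6 + 2 = 22
Karl - Judy: 13
Karl - Liam - Judy: 6 + 2 = 8
Shortest: 8.

8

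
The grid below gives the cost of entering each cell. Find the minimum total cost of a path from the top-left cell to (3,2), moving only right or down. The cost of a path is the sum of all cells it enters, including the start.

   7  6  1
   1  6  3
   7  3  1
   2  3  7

Take r0c0 r0c1 r0c2 r1c2 r2c2 r3c2 for a total of 7 + 6 + 1 + 3 + 1 + 7 = 25.

25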